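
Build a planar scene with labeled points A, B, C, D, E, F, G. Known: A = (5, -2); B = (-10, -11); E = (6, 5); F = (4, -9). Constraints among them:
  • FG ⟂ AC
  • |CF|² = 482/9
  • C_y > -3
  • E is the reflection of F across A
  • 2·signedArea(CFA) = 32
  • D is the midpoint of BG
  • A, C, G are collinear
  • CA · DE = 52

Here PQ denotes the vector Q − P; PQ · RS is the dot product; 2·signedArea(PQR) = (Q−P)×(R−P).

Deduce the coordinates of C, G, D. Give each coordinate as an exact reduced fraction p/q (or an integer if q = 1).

1. C_x = 1/3  [line -7·x + 1·y + 5 = 0 ∩ |CF|² = 482/9]
2. C_y = -8/3  [line -7·x + 1·y + 5 = 0 ∩ |CF|² = 482/9]
   → C = (1/3, -8/3)
3. G_x = 76/25  [A, C, G are collinear ∩ FG ⟂ AC]
4. G_y = -57/25  [A, C, G are collinear ∩ FG ⟂ AC]
   → G = (76/25, -57/25)
5. D_x = -87/25  [D is the midpoint of BG]
6. D_y = -166/25  [D is the midpoint of BG]
   → D = (-87/25, -166/25)

C = (1/3, -8/3)
D = (-87/25, -166/25)
G = (76/25, -57/25)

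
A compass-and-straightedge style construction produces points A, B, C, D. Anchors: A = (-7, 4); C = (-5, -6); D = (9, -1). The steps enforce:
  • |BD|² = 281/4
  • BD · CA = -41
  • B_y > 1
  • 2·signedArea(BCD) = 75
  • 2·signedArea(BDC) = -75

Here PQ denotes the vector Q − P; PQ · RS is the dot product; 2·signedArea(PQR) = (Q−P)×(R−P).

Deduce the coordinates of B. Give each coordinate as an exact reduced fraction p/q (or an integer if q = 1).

1. B_x = 1  [BD · CA = -41 ∩ 2·signedArea(BDC) = -75]
2. B_y = 3/2  [BD · CA = -41 ∩ 2·signedArea(BDC) = -75]
   → B = (1, 3/2)

B = (1, 3/2)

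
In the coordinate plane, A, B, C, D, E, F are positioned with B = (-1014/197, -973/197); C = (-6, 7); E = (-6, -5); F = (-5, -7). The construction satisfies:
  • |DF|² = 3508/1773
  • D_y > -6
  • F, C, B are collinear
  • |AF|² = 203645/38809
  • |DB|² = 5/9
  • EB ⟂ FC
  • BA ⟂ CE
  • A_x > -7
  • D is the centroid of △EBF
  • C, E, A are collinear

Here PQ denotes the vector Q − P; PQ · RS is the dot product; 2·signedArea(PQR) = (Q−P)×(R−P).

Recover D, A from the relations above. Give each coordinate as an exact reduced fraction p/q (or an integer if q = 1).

A = (-6, -973/197)
D = (-3181/591, -3337/591)

1. D_x = -3181/591  [D is the centroid of △EBF]
2. D_y = -3337/591  [D is the centroid of △EBF]
   → D = (-3181/591, -3337/591)
3. A_x = -6  [C, E, A are collinear ∩ BA ⟂ CE]
4. A_y = -973/197  [C, E, A are collinear ∩ BA ⟂ CE]
   → A = (-6, -973/197)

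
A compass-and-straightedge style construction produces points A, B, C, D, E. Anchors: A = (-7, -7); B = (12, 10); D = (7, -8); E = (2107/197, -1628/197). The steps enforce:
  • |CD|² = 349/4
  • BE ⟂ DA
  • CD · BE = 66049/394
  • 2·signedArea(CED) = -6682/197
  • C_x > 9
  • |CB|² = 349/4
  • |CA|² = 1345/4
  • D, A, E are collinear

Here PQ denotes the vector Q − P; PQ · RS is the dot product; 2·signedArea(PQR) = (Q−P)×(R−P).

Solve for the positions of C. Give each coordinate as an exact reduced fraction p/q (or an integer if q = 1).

C = (19/2, 1)

1. C_x = 19/2  [line -52/197·x + -728/197·y + 1222/197 = 0 ∩ |CA|² = 1345/4]
2. C_y = 1  [line -52/197·x + -728/197·y + 1222/197 = 0 ∩ |CA|² = 1345/4]
   → C = (19/2, 1)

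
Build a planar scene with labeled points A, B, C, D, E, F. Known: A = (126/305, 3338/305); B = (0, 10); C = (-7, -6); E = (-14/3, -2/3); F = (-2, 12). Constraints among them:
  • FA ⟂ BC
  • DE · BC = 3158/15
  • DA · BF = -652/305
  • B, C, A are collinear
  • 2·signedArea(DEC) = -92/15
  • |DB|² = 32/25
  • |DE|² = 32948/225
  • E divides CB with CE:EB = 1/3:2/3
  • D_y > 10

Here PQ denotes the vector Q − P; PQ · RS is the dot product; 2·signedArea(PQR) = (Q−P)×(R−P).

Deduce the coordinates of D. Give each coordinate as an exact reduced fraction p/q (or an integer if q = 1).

1. D_x = -4/5  [DE · BC = 3158/15 ∩ DA · BF = -652/305]
2. D_y = 54/5  [DE · BC = 3158/15 ∩ DA · BF = -652/305]
   → D = (-4/5, 54/5)

D = (-4/5, 54/5)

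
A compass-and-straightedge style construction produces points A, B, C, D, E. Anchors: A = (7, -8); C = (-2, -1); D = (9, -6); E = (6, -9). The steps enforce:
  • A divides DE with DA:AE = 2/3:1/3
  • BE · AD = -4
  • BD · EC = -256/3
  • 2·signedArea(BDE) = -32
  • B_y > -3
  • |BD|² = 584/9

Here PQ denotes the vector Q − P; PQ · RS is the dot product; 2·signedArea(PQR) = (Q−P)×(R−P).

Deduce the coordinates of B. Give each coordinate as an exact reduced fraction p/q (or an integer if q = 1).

B = (5/3, -8/3)

1. B_x = 5/3  [BD · EC = -256/3 ∩ BE · AD = -4]
2. B_y = -8/3  [BD · EC = -256/3 ∩ BE · AD = -4]
   → B = (5/3, -8/3)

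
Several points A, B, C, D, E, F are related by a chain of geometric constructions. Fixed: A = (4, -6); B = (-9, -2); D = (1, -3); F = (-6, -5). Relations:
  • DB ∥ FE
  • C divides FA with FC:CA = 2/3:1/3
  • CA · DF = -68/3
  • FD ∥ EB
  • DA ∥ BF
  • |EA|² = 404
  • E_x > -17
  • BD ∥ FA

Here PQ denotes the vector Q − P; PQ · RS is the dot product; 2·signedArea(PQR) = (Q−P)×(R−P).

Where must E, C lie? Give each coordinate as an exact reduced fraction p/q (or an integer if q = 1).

1. E_x = -16  [FD ∥ EB ∩ DB ∥ FE]
2. E_y = -4  [FD ∥ EB ∩ DB ∥ FE]
   → E = (-16, -4)
3. C_x = 2/3  [C divides FA with FC:CA = 2/3:1/3]
4. C_y = -17/3  [C divides FA with FC:CA = 2/3:1/3]
   → C = (2/3, -17/3)

C = (2/3, -17/3)
E = (-16, -4)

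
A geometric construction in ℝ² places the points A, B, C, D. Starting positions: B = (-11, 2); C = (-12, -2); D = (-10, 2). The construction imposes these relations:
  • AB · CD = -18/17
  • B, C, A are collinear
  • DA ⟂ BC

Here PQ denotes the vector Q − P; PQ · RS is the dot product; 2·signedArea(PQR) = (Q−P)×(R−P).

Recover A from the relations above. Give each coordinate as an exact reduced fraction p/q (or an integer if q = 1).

A = (-186/17, 38/17)

1. A_x = -186/17  [B, C, A are collinear ∩ DA ⟂ BC]
2. A_y = 38/17  [B, C, A are collinear ∩ DA ⟂ BC]
   → A = (-186/17, 38/17)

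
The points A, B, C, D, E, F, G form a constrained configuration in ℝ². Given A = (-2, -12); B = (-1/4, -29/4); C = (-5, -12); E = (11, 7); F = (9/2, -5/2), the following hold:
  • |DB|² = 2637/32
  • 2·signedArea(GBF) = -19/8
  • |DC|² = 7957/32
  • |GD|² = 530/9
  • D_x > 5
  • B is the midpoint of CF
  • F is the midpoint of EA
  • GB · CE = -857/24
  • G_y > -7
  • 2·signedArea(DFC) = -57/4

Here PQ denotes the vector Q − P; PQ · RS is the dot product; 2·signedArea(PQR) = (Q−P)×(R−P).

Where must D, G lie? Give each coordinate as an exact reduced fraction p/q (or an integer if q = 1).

D = (43/8, -1/8)
G = (25/24, -155/24)

1. D_x = 43/8  [line 19/2·x + -19/2·y + -209/4 = 0 ∩ |DC|² = 7957/32]
2. D_y = -1/8  [line 19/2·x + -19/2·y + -209/4 = 0 ∩ |DC|² = 7957/32]
   → D = (43/8, -1/8)
3. G_x = 25/24  [2·signedArea(GBF) = -19/8 ∩ GB · CE = -857/24]
4. G_y = -155/24  [2·signedArea(GBF) = -19/8 ∩ GB · CE = -857/24]
   → G = (25/24, -155/24)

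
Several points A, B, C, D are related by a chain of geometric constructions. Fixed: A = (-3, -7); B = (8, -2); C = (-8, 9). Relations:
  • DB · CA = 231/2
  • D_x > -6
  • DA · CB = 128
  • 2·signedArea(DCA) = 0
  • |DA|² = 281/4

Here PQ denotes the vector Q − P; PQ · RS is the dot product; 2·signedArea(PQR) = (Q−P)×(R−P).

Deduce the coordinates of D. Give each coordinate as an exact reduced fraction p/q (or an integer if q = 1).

D = (-11/2, 1)

1. D_x = -11/2  [2·signedArea(DCA) = 0 ∩ DA · CB = 128]
2. D_y = 1  [2·signedArea(DCA) = 0 ∩ DA · CB = 128]
   → D = (-11/2, 1)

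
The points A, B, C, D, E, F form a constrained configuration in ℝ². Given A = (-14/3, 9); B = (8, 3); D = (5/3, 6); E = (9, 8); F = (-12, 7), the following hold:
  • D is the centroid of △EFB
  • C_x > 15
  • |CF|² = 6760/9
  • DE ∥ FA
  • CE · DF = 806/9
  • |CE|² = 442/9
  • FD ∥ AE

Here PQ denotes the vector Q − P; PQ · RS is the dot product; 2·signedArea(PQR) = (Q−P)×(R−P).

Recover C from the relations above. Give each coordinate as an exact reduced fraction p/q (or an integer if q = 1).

C = (46/3, 5)

1. C_x = 46/3  [line 41/3·x + -1·y + -1841/9 = 0 ∩ |CF|² = 6760/9]
2. C_y = 5  [line 41/3·x + -1·y + -1841/9 = 0 ∩ |CF|² = 6760/9]
   → C = (46/3, 5)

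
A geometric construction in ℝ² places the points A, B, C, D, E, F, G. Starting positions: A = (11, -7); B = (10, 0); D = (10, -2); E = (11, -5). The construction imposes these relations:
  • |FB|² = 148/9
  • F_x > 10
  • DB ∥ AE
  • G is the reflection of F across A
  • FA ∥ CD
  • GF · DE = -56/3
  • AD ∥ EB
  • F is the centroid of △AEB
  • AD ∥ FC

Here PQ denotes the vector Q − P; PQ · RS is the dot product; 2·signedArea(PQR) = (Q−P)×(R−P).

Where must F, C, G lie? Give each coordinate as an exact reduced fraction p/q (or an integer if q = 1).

1. F_x = 32/3  [F is the centroid of △AEB]
2. F_y = -4  [F is the centroid of △AEB]
   → F = (32/3, -4)
3. C_x = 29/3  [FA ∥ CD ∩ AD ∥ FC]
4. C_y = 1  [FA ∥ CD ∩ AD ∥ FC]
   → C = (29/3, 1)
5. G_x = 34/3  [G is the reflection of F across A]
6. G_y = -10  [G is the reflection of F across A]
   → G = (34/3, -10)

C = (29/3, 1)
F = (32/3, -4)
G = (34/3, -10)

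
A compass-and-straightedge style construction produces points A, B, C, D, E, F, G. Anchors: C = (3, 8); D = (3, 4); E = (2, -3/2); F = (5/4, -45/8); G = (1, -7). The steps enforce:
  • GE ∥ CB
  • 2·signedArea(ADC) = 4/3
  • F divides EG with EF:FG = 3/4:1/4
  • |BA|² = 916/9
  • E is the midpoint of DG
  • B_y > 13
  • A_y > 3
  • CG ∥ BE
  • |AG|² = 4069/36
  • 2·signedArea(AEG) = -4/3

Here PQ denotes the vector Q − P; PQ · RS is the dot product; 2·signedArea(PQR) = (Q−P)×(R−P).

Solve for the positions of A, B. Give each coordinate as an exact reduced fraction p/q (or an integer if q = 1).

A = (8/3, 7/2)
B = (4, 27/2)

1. A_x = 8/3  [2·signedArea(ADC) = 4/3 ∩ 2·signedArea(AEG) = -4/3]
2. A_y = 7/2  [2·signedArea(ADC) = 4/3 ∩ 2·signedArea(AEG) = -4/3]
   → A = (8/3, 7/2)
3. B_x = 4  [CG ∥ BE ∩ GE ∥ CB]
4. B_y = 27/2  [CG ∥ BE ∩ GE ∥ CB]
   → B = (4, 27/2)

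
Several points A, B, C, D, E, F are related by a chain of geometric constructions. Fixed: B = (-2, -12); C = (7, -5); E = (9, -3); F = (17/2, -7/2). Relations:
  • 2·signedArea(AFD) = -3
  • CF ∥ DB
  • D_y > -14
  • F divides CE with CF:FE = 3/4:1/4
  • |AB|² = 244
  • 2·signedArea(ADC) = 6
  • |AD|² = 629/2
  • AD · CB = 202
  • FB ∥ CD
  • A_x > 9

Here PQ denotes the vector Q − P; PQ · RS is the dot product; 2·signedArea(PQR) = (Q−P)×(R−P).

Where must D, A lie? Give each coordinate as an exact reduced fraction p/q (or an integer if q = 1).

A = (10, -2)
D = (-7/2, -27/2)

1. D_x = -7/2  [CF ∥ DB ∩ FB ∥ CD]
2. D_y = -27/2  [CF ∥ DB ∩ FB ∥ CD]
   → D = (-7/2, -27/2)
3. A_x = 10  [2·signedArea(AFD) = -3 ∩ 2·signedArea(ADC) = 6]
4. A_y = -2  [2·signedArea(AFD) = -3 ∩ 2·signedArea(ADC) = 6]
   → A = (10, -2)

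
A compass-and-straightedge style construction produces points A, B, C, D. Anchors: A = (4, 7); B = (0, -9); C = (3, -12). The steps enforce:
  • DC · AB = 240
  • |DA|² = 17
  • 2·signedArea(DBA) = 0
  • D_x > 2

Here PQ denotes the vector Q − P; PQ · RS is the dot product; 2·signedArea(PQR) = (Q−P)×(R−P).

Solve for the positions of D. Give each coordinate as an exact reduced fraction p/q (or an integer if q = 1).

D = (3, 3)

1. D_x = 3  [2·signedArea(DBA) = 0 ∩ DC · AB = 240]
2. D_y = 3  [2·signedArea(DBA) = 0 ∩ DC · AB = 240]
   → D = (3, 3)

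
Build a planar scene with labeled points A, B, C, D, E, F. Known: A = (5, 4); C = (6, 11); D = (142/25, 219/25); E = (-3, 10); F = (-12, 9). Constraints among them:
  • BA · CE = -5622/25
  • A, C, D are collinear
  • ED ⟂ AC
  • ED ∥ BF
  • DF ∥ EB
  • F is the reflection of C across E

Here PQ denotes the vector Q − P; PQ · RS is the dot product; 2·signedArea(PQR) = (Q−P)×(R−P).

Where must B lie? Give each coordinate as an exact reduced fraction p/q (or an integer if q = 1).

1. B_x = -517/25  [ED ∥ BF ∩ DF ∥ EB]
2. B_y = 256/25  [ED ∥ BF ∩ DF ∥ EB]
   → B = (-517/25, 256/25)

B = (-517/25, 256/25)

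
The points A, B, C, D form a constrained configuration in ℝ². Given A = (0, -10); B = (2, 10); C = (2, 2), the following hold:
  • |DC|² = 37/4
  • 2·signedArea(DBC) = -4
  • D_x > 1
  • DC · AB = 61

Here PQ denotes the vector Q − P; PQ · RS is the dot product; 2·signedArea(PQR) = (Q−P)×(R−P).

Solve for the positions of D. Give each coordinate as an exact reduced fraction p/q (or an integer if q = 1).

D = (3/2, -1)

1. D_x = 3/2  [2·signedArea(DBC) = -4 ∩ DC · AB = 61]
2. D_y = -1  [2·signedArea(DBC) = -4 ∩ DC · AB = 61]
   → D = (3/2, -1)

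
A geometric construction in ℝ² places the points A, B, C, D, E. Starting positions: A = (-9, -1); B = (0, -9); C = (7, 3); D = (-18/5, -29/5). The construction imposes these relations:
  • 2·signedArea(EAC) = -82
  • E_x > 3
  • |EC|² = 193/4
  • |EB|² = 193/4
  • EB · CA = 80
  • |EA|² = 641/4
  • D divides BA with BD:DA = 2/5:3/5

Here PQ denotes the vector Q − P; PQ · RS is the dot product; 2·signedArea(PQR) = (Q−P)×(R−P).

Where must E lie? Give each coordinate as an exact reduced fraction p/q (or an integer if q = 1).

E = (7/2, -3)

1. E_x = 7/2  [2·signedArea(EAC) = -82 ∩ EB · CA = 80]
2. E_y = -3  [2·signedArea(EAC) = -82 ∩ EB · CA = 80]
   → E = (7/2, -3)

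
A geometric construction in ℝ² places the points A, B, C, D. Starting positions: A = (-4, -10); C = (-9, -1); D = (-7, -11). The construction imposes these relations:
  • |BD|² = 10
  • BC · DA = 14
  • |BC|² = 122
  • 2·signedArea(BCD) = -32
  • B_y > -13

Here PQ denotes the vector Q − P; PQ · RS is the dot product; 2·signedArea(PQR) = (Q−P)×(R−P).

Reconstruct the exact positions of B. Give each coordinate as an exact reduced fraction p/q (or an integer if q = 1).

B = (-10, -12)

1. B_x = -10  [BC · DA = 14 ∩ 2·signedArea(BCD) = -32]
2. B_y = -12  [BC · DA = 14 ∩ 2·signedArea(BCD) = -32]
   → B = (-10, -12)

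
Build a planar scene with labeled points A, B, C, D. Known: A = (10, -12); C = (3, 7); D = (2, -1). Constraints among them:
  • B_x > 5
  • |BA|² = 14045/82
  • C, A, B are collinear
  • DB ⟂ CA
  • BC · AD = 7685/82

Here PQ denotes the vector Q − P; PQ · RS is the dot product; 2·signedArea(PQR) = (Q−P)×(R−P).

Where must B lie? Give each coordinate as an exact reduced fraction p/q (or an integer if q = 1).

1. B_x = 449/82  [C, A, B are collinear ∩ DB ⟂ CA]
2. B_y = 23/82  [C, A, B are collinear ∩ DB ⟂ CA]
   → B = (449/82, 23/82)

B = (449/82, 23/82)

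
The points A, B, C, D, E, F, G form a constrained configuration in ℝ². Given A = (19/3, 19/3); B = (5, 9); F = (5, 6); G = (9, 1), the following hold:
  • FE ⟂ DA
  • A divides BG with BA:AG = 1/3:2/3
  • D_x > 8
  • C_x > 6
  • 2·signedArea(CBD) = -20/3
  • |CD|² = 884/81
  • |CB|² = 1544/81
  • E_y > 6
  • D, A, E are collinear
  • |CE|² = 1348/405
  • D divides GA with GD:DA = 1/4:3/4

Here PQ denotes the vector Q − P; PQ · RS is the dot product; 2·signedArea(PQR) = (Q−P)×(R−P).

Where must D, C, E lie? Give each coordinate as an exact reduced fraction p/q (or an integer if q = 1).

C = (55/9, 43/9)
D = (25/3, 7/3)
E = (31/5, 33/5)

1. D_x = 25/3  [D divides GA with GD:DA = 1/4:3/4]
2. D_y = 7/3  [D divides GA with GD:DA = 1/4:3/4]
   → D = (25/3, 7/3)
3. C_x = 55/9  [line 20/3·x + 10/3·y + -170/3 = 0 ∩ |CB|² = 1544/81]
4. C_y = 43/9  [line 20/3·x + 10/3·y + -170/3 = 0 ∩ |CB|² = 1544/81]
   → C = (55/9, 43/9)
5. E_x = 31/5  [D, A, E are collinear ∩ FE ⟂ DA]
6. E_y = 33/5  [D, A, E are collinear ∩ FE ⟂ DA]
   → E = (31/5, 33/5)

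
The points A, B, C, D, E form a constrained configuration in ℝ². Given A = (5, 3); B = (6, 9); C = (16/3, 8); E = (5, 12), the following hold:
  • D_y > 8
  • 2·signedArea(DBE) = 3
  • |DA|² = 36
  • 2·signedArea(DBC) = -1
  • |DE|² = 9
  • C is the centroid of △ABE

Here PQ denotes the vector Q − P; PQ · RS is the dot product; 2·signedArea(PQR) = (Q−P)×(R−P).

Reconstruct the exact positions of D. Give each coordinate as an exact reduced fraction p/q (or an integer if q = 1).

D = (5, 9)

1. D_x = 5  [2·signedArea(DBE) = 3 ∩ 2·signedArea(DBC) = -1]
2. D_y = 9  [2·signedArea(DBE) = 3 ∩ 2·signedArea(DBC) = -1]
   → D = (5, 9)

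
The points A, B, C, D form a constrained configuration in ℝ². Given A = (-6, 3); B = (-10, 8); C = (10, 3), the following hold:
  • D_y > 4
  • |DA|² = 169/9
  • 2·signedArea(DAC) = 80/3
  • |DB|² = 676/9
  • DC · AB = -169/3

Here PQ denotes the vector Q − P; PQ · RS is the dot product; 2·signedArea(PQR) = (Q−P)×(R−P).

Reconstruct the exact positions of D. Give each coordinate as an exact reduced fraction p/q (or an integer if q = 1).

1. D_x = -2  [2·signedArea(DAC) = 80/3 ∩ DC · AB = -169/3]
2. D_y = 14/3  [2·signedArea(DAC) = 80/3 ∩ DC · AB = -169/3]
   → D = (-2, 14/3)

D = (-2, 14/3)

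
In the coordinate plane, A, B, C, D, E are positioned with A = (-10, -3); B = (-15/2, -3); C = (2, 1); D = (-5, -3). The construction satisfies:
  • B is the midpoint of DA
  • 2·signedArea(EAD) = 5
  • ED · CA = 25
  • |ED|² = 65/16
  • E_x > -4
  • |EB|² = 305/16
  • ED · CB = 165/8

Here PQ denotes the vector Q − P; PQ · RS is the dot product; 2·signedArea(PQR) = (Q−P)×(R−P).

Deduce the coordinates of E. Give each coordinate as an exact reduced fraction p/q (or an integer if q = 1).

E = (-13/4, -2)

1. E_x = -13/4  [ED · CA = 25 ∩ 2·signedArea(EAD) = 5]
2. E_y = -2  [ED · CA = 25 ∩ 2·signedArea(EAD) = 5]
   → E = (-13/4, -2)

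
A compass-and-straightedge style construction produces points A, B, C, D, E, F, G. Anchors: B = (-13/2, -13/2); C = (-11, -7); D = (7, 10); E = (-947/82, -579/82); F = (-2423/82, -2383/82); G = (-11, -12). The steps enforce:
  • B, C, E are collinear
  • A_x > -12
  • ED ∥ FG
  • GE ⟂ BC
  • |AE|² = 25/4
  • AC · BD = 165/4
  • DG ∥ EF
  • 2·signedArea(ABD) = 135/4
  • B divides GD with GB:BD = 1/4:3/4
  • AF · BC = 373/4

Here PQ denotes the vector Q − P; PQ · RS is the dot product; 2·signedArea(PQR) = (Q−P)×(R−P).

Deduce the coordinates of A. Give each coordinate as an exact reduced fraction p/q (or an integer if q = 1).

A = (-11, -19/2)

1. A_x = -11  [AF · BC = 373/4 ∩ AC · BD = 165/4]
2. A_y = -19/2  [AF · BC = 373/4 ∩ AC · BD = 165/4]
   → A = (-11, -19/2)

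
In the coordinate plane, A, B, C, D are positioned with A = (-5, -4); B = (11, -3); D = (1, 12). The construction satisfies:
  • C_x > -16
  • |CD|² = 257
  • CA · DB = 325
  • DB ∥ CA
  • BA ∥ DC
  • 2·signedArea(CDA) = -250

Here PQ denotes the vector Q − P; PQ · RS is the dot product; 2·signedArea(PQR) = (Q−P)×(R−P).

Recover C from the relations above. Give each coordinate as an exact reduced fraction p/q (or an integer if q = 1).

C = (-15, 11)

1. C_x = -15  [DB ∥ CA ∩ BA ∥ DC]
2. C_y = 11  [DB ∥ CA ∩ BA ∥ DC]
   → C = (-15, 11)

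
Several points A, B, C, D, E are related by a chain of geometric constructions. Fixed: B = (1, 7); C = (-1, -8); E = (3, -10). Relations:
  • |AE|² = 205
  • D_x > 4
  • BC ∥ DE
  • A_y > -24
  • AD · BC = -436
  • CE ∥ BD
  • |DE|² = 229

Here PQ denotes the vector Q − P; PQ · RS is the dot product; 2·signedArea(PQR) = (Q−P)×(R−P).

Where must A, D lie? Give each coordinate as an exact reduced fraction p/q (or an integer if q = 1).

1. D_x = 5  [BC ∥ DE ∩ CE ∥ BD]
2. D_y = 5  [BC ∥ DE ∩ CE ∥ BD]
   → D = (5, 5)
3. A_x = -3  [line 2·x + 15·y + 351 = 0 ∩ |AE|² = 205]
4. A_y = -23  [line 2·x + 15·y + 351 = 0 ∩ |AE|² = 205]
   → A = (-3, -23)

A = (-3, -23)
D = (5, 5)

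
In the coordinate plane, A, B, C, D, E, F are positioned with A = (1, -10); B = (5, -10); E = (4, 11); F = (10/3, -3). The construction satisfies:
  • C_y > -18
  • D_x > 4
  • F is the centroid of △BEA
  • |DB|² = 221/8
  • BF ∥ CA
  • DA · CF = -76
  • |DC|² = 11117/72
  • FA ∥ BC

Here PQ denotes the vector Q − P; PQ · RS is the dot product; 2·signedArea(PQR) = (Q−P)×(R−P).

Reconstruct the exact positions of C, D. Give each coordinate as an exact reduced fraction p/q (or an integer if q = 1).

1. C_x = 8/3  [BF ∥ CA ∩ FA ∥ BC]
2. C_y = -17  [BF ∥ CA ∩ FA ∥ BC]
   → C = (8/3, -17)
3. D_x = 19/4  [line -2/3·x + -14·y + -190/3 = 0 ∩ |DC|² = 11117/72]
4. D_y = -19/4  [line -2/3·x + -14·y + -190/3 = 0 ∩ |DC|² = 11117/72]
   → D = (19/4, -19/4)

C = (8/3, -17)
D = (19/4, -19/4)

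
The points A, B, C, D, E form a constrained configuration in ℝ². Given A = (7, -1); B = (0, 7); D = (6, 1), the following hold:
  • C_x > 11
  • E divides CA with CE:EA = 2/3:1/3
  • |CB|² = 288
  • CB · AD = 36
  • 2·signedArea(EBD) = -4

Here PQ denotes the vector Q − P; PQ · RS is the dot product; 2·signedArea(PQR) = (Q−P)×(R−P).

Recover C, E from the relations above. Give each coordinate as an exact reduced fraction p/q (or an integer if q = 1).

C = (12, -5)
E = (26/3, -7/3)

1. C_x = 12  [line 1·x + -2·y + -22 = 0 ∩ |CB|² = 288]
2. C_y = -5  [line 1·x + -2·y + -22 = 0 ∩ |CB|² = 288]
   → C = (12, -5)
3. E_x = 26/3  [E divides CA with CE:EA = 2/3:1/3]
4. E_y = -7/3  [E divides CA with CE:EA = 2/3:1/3]
   → E = (26/3, -7/3)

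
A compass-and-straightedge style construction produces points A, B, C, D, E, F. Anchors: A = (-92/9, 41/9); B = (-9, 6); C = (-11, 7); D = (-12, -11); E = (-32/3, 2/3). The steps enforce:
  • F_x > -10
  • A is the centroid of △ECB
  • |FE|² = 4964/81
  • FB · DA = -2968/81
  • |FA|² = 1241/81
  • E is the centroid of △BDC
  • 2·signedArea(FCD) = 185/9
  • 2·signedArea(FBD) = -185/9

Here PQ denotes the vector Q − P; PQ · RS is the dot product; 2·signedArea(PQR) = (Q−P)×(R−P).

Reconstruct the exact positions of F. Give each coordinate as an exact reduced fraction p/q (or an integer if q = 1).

F = (-88/9, 76/9)

1. F_x = -88/9  [2·signedArea(FCD) = 185/9 ∩ FB · DA = -2968/81]
2. F_y = 76/9  [2·signedArea(FCD) = 185/9 ∩ FB · DA = -2968/81]
   → F = (-88/9, 76/9)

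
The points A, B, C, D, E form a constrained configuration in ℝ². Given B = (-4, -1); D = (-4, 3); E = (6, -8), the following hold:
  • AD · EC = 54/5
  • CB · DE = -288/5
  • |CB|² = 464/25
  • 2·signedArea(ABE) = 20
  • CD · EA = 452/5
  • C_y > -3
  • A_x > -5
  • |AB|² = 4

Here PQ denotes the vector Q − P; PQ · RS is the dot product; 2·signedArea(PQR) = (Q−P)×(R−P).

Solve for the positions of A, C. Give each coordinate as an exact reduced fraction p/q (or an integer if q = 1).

A = (-4, 1)
C = (0, -13/5)

1. C_x = 0  [line -10·x + 11·y + 143/5 = 0 ∩ |CB|² = 464/25]
2. C_y = -13/5  [line -10·x + 11·y + 143/5 = 0 ∩ |CB|² = 464/25]
   → C = (0, -13/5)
3. A_x = -4  [AD · EC = 54/5 ∩ CD · EA = 452/5]
4. A_y = 1  [AD · EC = 54/5 ∩ CD · EA = 452/5]
   → A = (-4, 1)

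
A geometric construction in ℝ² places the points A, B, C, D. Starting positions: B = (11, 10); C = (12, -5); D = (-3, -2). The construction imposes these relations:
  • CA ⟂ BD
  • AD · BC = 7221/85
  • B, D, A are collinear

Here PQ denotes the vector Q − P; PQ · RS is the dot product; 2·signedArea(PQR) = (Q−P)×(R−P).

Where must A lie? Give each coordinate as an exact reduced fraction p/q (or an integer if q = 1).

1. A_x = 354/85  [B, D, A are collinear ∩ CA ⟂ BD]
2. A_y = 352/85  [B, D, A are collinear ∩ CA ⟂ BD]
   → A = (354/85, 352/85)

A = (354/85, 352/85)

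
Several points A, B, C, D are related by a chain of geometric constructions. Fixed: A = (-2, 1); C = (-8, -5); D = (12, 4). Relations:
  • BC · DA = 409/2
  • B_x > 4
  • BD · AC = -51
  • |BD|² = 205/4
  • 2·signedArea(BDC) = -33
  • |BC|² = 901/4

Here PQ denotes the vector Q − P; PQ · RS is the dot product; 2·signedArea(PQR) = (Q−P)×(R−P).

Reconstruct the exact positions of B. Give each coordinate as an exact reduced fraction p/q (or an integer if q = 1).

B = (5, 5/2)

1. B_x = 5  [2·signedArea(BDC) = -33 ∩ BD · AC = -51]
2. B_y = 5/2  [2·signedArea(BDC) = -33 ∩ BD · AC = -51]
   → B = (5, 5/2)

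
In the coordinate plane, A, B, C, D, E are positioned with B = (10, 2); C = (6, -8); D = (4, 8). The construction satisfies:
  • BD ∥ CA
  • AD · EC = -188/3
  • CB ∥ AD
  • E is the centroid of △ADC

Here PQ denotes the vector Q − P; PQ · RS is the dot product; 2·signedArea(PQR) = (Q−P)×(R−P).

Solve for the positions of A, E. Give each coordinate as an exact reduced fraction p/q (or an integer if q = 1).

1. A_x = 0  [CB ∥ AD ∩ BD ∥ CA]
2. A_y = -2  [CB ∥ AD ∩ BD ∥ CA]
   → A = (0, -2)
3. E_x = 10/3  [E is the centroid of △ADC]
4. E_y = -2/3  [E is the centroid of △ADC]
   → E = (10/3, -2/3)

A = (0, -2)
E = (10/3, -2/3)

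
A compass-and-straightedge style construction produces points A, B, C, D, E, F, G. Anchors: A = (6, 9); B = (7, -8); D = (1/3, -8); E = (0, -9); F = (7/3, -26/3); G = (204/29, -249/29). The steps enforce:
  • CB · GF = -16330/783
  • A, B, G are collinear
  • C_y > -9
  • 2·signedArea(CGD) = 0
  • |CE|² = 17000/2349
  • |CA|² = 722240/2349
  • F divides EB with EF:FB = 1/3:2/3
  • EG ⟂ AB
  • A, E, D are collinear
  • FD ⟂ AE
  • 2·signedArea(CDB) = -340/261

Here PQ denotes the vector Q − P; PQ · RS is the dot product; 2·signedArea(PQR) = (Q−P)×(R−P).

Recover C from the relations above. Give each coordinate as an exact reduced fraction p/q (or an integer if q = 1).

C = (670/261, -713/87)

1. C_x = 670/261  [2·signedArea(CGD) = 0 ∩ 2·signedArea(CDB) = -340/261]
2. C_y = -713/87  [2·signedArea(CGD) = 0 ∩ 2·signedArea(CDB) = -340/261]
   → C = (670/261, -713/87)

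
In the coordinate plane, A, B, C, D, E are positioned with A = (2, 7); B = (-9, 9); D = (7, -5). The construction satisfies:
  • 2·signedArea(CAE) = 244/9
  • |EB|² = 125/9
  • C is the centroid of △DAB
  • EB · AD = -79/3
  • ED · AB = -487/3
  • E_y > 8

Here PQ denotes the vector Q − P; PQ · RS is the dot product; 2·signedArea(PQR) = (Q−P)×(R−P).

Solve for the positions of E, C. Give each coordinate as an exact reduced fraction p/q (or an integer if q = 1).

1. E_x = -16/3  [ED · AB = -487/3 ∩ EB · AD = -79/3]
2. E_y = 25/3  [ED · AB = -487/3 ∩ EB · AD = -79/3]
   → E = (-16/3, 25/3)
3. C_x = 0  [C is the centroid of △DAB]
4. C_y = 11/3  [C is the centroid of △DAB]
   → C = (0, 11/3)

C = (0, 11/3)
E = (-16/3, 25/3)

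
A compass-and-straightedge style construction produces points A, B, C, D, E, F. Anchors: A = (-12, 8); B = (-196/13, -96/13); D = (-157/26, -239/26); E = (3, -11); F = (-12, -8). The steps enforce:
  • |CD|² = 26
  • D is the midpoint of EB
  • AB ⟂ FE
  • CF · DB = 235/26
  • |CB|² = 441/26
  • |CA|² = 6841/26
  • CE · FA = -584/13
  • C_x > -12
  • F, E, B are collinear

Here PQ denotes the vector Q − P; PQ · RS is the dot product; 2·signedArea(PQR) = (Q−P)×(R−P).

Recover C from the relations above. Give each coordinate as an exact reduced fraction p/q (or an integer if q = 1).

1. C_x = -287/26  [CE · FA = -584/13 ∩ CF · DB = 235/26]
2. C_y = -213/26  [CE · FA = -584/13 ∩ CF · DB = 235/26]
   → C = (-287/26, -213/26)

C = (-287/26, -213/26)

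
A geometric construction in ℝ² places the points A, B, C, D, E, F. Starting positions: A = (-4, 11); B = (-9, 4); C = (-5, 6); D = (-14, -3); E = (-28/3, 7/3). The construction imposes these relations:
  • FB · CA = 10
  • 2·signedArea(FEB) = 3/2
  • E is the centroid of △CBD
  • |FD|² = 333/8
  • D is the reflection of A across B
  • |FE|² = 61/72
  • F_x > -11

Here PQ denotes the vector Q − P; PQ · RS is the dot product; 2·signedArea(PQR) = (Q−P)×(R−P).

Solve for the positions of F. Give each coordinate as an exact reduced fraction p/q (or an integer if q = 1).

1. F_x = -41/4  [2·signedArea(FEB) = 3/2 ∩ FB · CA = 10]
2. F_y = 9/4  [2·signedArea(FEB) = 3/2 ∩ FB · CA = 10]
   → F = (-41/4, 9/4)

F = (-41/4, 9/4)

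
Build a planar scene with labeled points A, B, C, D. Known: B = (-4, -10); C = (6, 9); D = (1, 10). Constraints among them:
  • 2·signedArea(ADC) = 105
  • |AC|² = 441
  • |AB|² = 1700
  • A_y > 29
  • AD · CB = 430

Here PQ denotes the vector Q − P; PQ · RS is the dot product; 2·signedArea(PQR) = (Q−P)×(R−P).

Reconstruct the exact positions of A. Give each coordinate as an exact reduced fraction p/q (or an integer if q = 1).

A = (6, 30)

1. A_x = 6  [AD · CB = 430 ∩ 2·signedArea(ADC) = 105]
2. A_y = 30  [AD · CB = 430 ∩ 2·signedArea(ADC) = 105]
   → A = (6, 30)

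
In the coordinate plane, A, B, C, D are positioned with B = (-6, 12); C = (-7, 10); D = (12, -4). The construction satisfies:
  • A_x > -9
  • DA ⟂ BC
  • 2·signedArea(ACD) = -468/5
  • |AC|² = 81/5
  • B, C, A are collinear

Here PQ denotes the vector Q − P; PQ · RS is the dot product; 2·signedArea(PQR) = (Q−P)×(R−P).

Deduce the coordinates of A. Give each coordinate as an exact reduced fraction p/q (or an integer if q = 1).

1. A_x = -44/5  [B, C, A are collinear ∩ DA ⟂ BC]
2. A_y = 32/5  [B, C, A are collinear ∩ DA ⟂ BC]
   → A = (-44/5, 32/5)

A = (-44/5, 32/5)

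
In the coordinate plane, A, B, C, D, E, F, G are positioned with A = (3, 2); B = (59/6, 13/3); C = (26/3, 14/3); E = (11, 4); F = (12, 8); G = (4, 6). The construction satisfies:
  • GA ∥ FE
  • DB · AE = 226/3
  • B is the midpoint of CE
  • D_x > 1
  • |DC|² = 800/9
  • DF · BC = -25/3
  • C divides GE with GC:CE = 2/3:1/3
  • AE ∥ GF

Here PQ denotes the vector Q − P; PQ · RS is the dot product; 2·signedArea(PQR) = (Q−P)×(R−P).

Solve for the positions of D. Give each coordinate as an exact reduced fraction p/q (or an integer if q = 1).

1. D_x = 2  [DB · AE = 226/3 ∩ DF · BC = -25/3]
2. D_y = -2  [DB · AE = 226/3 ∩ DF · BC = -25/3]
   → D = (2, -2)

D = (2, -2)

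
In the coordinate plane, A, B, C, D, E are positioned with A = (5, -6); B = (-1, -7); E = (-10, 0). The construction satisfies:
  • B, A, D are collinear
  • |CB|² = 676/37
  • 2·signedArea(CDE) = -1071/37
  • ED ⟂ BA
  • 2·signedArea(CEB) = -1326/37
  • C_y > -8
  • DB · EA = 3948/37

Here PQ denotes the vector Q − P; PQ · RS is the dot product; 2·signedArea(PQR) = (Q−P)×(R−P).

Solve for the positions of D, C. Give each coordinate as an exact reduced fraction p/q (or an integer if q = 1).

1. D_x = -319/37  [B, A, D are collinear ∩ ED ⟂ BA]
2. D_y = -306/37  [B, A, D are collinear ∩ ED ⟂ BA]
   → D = (-319/37, -306/37)
3. C_x = -193/37  [2·signedArea(CDE) = -1071/37 ∩ 2·signedArea(CEB) = -1326/37]
4. C_y = -285/37  [2·signedArea(CDE) = -1071/37 ∩ 2·signedArea(CEB) = -1326/37]
   → C = (-193/37, -285/37)

C = (-193/37, -285/37)
D = (-319/37, -306/37)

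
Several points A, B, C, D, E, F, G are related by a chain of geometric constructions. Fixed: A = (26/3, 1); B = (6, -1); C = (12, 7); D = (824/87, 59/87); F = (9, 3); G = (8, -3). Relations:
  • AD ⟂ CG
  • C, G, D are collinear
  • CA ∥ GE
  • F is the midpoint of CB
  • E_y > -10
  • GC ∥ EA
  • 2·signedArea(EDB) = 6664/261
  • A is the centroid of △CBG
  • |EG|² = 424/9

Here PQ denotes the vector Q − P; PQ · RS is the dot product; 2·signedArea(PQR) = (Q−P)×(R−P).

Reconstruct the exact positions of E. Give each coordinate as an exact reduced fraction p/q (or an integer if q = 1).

1. E_x = 14/3  [GC ∥ EA ∩ CA ∥ GE]
2. E_y = -9  [GC ∥ EA ∩ CA ∥ GE]
   → E = (14/3, -9)

E = (14/3, -9)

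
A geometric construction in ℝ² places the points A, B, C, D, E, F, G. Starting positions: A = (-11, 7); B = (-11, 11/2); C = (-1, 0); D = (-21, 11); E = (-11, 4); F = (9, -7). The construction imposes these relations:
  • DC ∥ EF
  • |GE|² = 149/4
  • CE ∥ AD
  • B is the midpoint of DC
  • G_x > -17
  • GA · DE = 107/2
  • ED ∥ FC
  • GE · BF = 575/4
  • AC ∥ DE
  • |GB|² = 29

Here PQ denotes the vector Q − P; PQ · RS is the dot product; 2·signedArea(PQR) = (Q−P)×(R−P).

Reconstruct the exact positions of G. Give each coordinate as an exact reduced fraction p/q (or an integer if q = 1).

G = (-16, 15/2)

1. G_x = -16  [GA · DE = 107/2 ∩ GE · BF = 575/4]
2. G_y = 15/2  [GA · DE = 107/2 ∩ GE · BF = 575/4]
   → G = (-16, 15/2)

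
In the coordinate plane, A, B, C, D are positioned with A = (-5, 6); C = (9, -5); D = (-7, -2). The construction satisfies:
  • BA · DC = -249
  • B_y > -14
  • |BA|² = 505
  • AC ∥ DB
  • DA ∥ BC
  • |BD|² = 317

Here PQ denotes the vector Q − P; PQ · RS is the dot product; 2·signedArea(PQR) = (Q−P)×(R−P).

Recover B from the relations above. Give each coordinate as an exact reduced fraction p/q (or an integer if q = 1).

B = (7, -13)

1. B_x = 7  [DA ∥ BC ∩ AC ∥ DB]
2. B_y = -13  [DA ∥ BC ∩ AC ∥ DB]
   → B = (7, -13)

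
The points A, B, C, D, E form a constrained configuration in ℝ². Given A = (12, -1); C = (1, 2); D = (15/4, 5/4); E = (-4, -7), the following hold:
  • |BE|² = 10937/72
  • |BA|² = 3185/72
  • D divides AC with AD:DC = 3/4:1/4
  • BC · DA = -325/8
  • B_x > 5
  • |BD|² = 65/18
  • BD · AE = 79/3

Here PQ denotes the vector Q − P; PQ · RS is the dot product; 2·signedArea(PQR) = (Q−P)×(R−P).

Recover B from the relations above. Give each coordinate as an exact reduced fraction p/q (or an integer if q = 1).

1. B_x = 67/12  [BD · AE = 79/3 ∩ BC · DA = -325/8]
2. B_y = 3/4  [BD · AE = 79/3 ∩ BC · DA = -325/8]
   → B = (67/12, 3/4)

B = (67/12, 3/4)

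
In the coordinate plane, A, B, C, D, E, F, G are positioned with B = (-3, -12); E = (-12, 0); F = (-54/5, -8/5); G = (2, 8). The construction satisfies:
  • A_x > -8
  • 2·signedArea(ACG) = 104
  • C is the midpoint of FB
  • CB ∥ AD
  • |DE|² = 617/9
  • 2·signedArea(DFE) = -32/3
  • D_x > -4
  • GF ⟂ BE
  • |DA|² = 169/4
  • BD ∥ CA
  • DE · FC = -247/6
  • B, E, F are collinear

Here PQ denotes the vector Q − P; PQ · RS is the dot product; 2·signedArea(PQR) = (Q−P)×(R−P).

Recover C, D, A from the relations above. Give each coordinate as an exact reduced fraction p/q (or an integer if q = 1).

A = (-47/6, 10/3)
C = (-69/10, -34/5)
D = (-59/15, -28/15)

1. C_x = -69/10  [C is the midpoint of FB]
2. C_y = -34/5  [C is the midpoint of FB]
   → C = (-69/10, -34/5)
3. D_x = -59/15  [DE · FC = -247/6 ∩ 2·signedArea(DFE) = -32/3]
4. D_y = -28/15  [DE · FC = -247/6 ∩ 2·signedArea(DFE) = -32/3]
   → D = (-59/15, -28/15)
5. A_x = -47/6  [CB ∥ AD ∩ BD ∥ CA]
6. A_y = 10/3  [CB ∥ AD ∩ BD ∥ CA]
   → A = (-47/6, 10/3)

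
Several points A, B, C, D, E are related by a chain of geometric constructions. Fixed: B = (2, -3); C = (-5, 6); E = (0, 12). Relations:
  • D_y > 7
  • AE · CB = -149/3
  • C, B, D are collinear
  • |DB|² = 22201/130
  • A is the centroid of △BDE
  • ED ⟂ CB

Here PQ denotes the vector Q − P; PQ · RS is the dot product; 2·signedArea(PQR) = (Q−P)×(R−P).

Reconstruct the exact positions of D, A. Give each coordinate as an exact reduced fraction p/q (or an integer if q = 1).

A = (-523/390, 707/130)
D = (-783/130, 951/130)

1. D_x = -783/130  [C, B, D are collinear ∩ ED ⟂ CB]
2. D_y = 951/130  [C, B, D are collinear ∩ ED ⟂ CB]
   → D = (-783/130, 951/130)
3. A_x = -523/390  [A is the centroid of △BDE]
4. A_y = 707/130  [A is the centroid of △BDE]
   → A = (-523/390, 707/130)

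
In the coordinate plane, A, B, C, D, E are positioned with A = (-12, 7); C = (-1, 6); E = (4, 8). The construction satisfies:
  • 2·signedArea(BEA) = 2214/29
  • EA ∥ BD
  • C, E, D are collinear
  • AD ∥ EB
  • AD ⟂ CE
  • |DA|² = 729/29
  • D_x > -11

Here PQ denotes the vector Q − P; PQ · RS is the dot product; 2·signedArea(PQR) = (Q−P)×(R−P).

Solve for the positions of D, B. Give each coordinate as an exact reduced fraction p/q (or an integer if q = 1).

1. D_x = -294/29  [C, E, D are collinear ∩ AD ⟂ CE]
2. D_y = 68/29  [C, E, D are collinear ∩ AD ⟂ CE]
   → D = (-294/29, 68/29)
3. B_x = 170/29  [EA ∥ BD ∩ AD ∥ EB]
4. B_y = 97/29  [EA ∥ BD ∩ AD ∥ EB]
   → B = (170/29, 97/29)

B = (170/29, 97/29)
D = (-294/29, 68/29)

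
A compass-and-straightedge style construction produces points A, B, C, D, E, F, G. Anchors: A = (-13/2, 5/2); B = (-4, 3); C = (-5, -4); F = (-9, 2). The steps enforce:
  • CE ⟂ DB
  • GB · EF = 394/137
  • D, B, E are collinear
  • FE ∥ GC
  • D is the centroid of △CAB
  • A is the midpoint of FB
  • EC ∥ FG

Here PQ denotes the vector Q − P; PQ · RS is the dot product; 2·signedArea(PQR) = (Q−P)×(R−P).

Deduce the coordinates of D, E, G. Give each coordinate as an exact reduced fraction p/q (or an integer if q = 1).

1. D_x = -31/6  [D is the centroid of △CAB]
2. D_y = 1/2  [D is the centroid of △CAB]
   → D = (-31/6, 1/2)
3. E_x = -940/137  [D, B, E are collinear ∩ CE ⟂ DB]
4. E_y = -429/137  [D, B, E are collinear ∩ CE ⟂ DB]
   → E = (-940/137, -429/137)
5. G_x = -978/137  [FE ∥ GC ∩ EC ∥ FG]
6. G_y = 155/137  [FE ∥ GC ∩ EC ∥ FG]
   → G = (-978/137, 155/137)

D = (-31/6, 1/2)
E = (-940/137, -429/137)
G = (-978/137, 155/137)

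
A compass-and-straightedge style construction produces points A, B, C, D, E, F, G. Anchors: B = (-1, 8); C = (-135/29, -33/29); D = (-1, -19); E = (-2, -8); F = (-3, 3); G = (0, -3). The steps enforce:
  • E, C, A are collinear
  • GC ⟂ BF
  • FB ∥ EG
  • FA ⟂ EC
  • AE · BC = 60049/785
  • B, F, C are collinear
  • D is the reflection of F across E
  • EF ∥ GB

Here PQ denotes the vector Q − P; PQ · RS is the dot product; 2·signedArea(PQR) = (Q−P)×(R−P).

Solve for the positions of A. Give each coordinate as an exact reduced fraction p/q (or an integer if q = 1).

1. A_x = -132771/22765  [E, C, A are collinear ∩ FA ⟂ EC]
2. A_y = 43347/22765  [E, C, A are collinear ∩ FA ⟂ EC]
   → A = (-132771/22765, 43347/22765)

A = (-132771/22765, 43347/22765)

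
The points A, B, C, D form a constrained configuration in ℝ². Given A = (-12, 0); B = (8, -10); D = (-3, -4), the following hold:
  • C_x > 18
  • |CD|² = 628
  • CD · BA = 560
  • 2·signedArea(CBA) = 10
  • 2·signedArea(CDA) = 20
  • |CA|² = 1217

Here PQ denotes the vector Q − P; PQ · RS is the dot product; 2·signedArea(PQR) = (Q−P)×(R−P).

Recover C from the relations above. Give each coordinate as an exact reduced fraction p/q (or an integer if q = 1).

1. C_x = 19  [2·signedArea(CBA) = 10 ∩ 2·signedArea(CDA) = 20]
2. C_y = -16  [2·signedArea(CBA) = 10 ∩ 2·signedArea(CDA) = 20]
   → C = (19, -16)

C = (19, -16)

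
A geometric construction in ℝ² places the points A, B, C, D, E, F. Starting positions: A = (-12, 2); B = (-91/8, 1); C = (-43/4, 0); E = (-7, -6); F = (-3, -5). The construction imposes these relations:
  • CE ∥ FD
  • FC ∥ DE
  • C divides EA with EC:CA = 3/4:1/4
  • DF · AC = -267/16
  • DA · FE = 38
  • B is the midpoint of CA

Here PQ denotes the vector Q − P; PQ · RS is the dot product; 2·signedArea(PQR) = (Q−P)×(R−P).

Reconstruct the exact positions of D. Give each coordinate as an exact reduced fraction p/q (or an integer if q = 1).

D = (3/4, -11)

1. D_x = 3/4  [FC ∥ DE ∩ CE ∥ FD]
2. D_y = -11  [FC ∥ DE ∩ CE ∥ FD]
   → D = (3/4, -11)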